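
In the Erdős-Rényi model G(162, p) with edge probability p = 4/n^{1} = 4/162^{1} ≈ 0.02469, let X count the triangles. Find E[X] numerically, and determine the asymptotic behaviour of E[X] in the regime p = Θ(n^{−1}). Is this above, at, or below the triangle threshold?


Number of potential triangles: C(162, 3) = 695520.
Each occurs with probability p³ ≈ (0.02469)³ ≈ 1.505341e-05.
By linearity: E[X] = C(162, 3)·p³ ≈ 695520 · 1.505341e-05 ≈ 10.4699.
Here α = 1, so p = 4/n is exactly at the triangle threshold p ~ 1/n. Asymptotically E[X] → c³/6 = 4³/6 = 32/3 ≈ 10.6667, a bounded constant. In this regime the triangle count is asymptotically Poisson(c³/6).

E[X] ≈ 10.4699; in regime p = Θ(1/n^{1}) E[X] stays bounded (at the triangle threshold p ~ 1/n).


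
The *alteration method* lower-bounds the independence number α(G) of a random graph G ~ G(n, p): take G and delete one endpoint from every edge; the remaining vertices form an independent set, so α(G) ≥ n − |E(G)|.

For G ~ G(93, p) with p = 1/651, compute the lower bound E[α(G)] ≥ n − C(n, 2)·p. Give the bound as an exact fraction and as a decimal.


E[|E(G)|] = C(93, 2)·p = 4278 · (1/651) = 46/7.
E[α(G)] ≥ n − E[|E(G)|] = 93 − 46/7 = 605/7.
Numerically: ≈ 86.4286.
(This is only a lower bound; the true E[α(G)] may be larger.)

E[α(G)] ≥ 605/7 ≈ 86.4286.


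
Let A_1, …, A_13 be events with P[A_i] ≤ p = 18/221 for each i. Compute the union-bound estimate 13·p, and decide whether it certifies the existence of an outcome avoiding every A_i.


Union bound: P[∪_{i=1}^{13} A_i] ≤ Σ_i P[A_i] ≤ 13·p = 13·(18/221) = 18/17.
Numerically: 18/17 ≈ 1.058824.
Is 18/17 < 1? NO.
Since the bound 18/17 is ≥ 1, the union bound is uninformative here; it does NOT by itself certify existence.

13·p = 18/17 ≈ 1.058824; existence NOT certified by the union bound.


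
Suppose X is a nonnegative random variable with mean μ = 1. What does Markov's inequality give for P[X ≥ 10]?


μ = E[X] = 1, a = 10.
Markov: P[X ≥ 10] ≤ μ/a = (1)/10 = 1/10.
Numerically: ≈ 0.100.
(Since a = 10 > μ = 1.000, the bound 1/10 is < 1 and informative.)

P[X ≥ 10] ≤ 1/10 ≈ 0.100.


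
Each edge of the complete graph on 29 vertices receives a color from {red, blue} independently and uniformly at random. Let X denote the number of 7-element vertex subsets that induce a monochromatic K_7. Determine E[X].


Let X = Σ_S X_S over the C(29, 7) = 1560780 subsets S of size 7, where X_S = 1 if the K_7 on S is monochromatic.
For a fixed S, the K_7 on S has C(7, 2) = 21 edges. P[all 21 edges red] = (1/2)^21, and likewise for blue, so P[monochromatic] = 2·(1/2)^21 = 2^{1 − 21} = 1/1048576.
By linearity: E[X] = C(29, 7) · 2^{1 − 21} = 1560780 · 1/1048576 = 390195/262144.
Numerically: E[X] ≈ 1.4885.

E[X] = C(29,7)·2^(1−C(7,2)) = 390195/262144 ≈ 1.4885.


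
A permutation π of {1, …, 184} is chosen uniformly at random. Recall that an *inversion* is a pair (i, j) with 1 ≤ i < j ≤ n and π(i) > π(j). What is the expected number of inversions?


Write X = Σ X_I over the C(184, 2) = 16836 pairs i < j, with X_I the indicator of one inversion.
There are 16836 indicators.
For each fixed pair i < j, the values π(i) and π(j) are two distinct elements of {1, …, 184} in uniformly random order; by symmetry P[π(i) > π(j)] = 1/2.
By linearity: E[X] = 16836 · (1/2) = C(184, 2) · (1/2) = 16836/2 = 8418 ≈ 8418.0000.

E[X] = 8418 = 8418.0000.


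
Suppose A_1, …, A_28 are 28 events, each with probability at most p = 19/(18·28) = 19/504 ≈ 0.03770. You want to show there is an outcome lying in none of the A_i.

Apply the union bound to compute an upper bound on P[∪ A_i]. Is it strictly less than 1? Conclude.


Union bound: P[∪_{i=1}^{28} A_i] ≤ Σ_i P[A_i] ≤ 28·p = 28·(19/504) = 19/18.
Numerically: 19/18 ≈ 1.05556.
Is 19/18 < 1? NO.
Since the bound 19/18 is ≥ 1, the union bound is uninformative here; it does NOT by itself certify existence.

28·p = 19/18 ≈ 1.05556; existence NOT certified by the union bound.


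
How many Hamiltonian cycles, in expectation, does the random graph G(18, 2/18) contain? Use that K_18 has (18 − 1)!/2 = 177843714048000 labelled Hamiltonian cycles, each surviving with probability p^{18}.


K_18 has (18 − 1)!/2 = 177843714048000 labelled Hamiltonian cycles.
For each such Hamiltonian cycle H, let X_H = 1 if all 18 edges of H are present in G. Then P[X_H = 1] = p^{18} = (1/9)^{18} = 1/150094635296999121.
By linearity: E[X] = Σ_H E[X_H] = 177843714048000 · p^{18} = 177843714048000 · 1/150094635296999121 = 243955712000/205891132094649.
Numerically: E[X] ≈ 0.00118.

E[X] = 177843714048000 · (1/9)^{18} = 243955712000/205891132094649 ≈ 0.00118.


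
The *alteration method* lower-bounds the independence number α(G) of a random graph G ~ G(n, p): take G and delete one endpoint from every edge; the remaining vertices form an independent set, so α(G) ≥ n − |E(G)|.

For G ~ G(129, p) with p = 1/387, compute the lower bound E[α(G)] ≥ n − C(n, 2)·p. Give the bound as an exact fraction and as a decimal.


E[|E(G)|] = C(129, 2)·p = 8256 · (1/387) = 64/3.
E[α(G)] ≥ n − E[|E(G)|] = 129 − 64/3 = 323/3.
Numerically: ≈ 107.667.
(This is only a lower bound; the true E[α(G)] may be larger.)

E[α(G)] ≥ 323/3 ≈ 107.667.


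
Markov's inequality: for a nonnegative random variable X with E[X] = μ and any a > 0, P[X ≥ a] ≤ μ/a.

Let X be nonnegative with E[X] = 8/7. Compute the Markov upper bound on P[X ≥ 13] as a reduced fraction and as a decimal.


μ = E[X] = 8/7, a = 13.
Markov: P[X ≥ 13] ≤ μ/a = (8/7)/13 = 8/91.
Numerically: ≈ 0.08791.
(Since a = 13 > μ = 1.14286, the bound 8/91 is < 1 and informative.)

P[X ≥ 13] ≤ 8/91 ≈ 0.08791.


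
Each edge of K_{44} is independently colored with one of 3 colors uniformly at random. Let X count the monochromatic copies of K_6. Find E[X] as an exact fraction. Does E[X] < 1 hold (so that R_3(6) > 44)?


E[X] = C(44, 6) · 3^{1 − 15} = 7059052 · 3^{−14} = 7059052/4782969.
As a reduced fraction: E[X] = 7059052/4782969 ≈ 1.4759.
Is E[X] < 1? NO.
Since E[X] ≥ 1, the first-moment bound is inconclusive at n = 44; it does NOT by itself certify R_3(6) > 44.

E[X] = 7059052/4782969 ≈ 1.4759; E[X] ≥ 1; first-moment method inconclusive here.


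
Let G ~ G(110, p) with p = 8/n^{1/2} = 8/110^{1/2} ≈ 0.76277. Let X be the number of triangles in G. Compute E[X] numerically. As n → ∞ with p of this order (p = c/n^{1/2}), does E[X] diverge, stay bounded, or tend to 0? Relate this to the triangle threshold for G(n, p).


Number of potential triangles: C(110, 3) = 215820.
Each occurs with probability p³ ≈ (0.76277)³ ≈ 4.43793496e-01.
By linearity: E[X] = C(110, 3)·p³ ≈ 215820 · 4.43793496e-01 ≈ 95779.512325.
Since α = 1/2 < 1, p = c/n^{1/2} ≫ 1/n is above the triangle threshold p ~ 1/n. Asymptotically E[X] ~ (c³/6)·n^{3(1−α)} = (8³/6)·n^{1.5} → ∞; triangles are abundant w.h.p.

E[X] ≈ 95779.512325; in regime p = Θ(1/n^{1/2}) E[X] diverges (above the triangle threshold p ~ 1/n).


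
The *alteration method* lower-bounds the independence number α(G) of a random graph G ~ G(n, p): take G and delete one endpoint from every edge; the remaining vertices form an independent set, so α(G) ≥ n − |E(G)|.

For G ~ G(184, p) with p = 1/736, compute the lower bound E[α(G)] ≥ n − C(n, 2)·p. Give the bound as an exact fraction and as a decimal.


E[|E(G)|] = C(184, 2)·p = 16836 · (1/736) = 183/8.
E[α(G)] ≥ n − E[|E(G)|] = 184 − 183/8 = 1289/8.
Numerically: ≈ 161.125.
(This is only a lower bound; the true E[α(G)] may be larger.)

E[α(G)] ≥ 1289/8 ≈ 161.125.


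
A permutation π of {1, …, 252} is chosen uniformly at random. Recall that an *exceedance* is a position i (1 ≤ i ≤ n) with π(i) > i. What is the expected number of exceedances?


Write X = Σ_{i=1}^{252} X_i, where X_i = 1_{π(i) > i}.
For each fixed i, π(i) is uniform over {1, …, 252} (marginal of a uniform permutation), so P[π(i) > i] = (n − i)/n. Summing: Σ_{i=1}^{252} (n − i)/n = (0 + 1 + … + 251)/252 = 252(252 − 1)/(2·252) = (252 − 1)/2.
Hence E[X] = Σ_{i=1}^{252} (252 − i)/252 = 251/2 ≈ 125.500.

E[X] = 251/2 = 125.500.


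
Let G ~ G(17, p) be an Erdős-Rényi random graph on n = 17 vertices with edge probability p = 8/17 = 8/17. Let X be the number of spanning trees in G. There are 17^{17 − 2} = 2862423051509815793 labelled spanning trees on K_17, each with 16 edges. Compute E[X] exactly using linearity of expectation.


K_17 has 17^{17 − 2} = 2862423051509815793 labelled spanning trees.
For each such spanning tree H, let X_H = 1 if all 16 edges of H are present in G. Then P[X_H = 1] = p^{16} = (8/17)^{16} = 281474976710656/48661191875666868481.
Summing the indicators: E[X] = Σ_H E[X_H] = 2862423051509815793 · p^{16} = 2862423051509815793 · 281474976710656/48661191875666868481 = 281474976710656/17.
Numerically: E[X] ≈ 1.6557e+13.

E[X] = 2862423051509815793 · (8/17)^{16} = 281474976710656/17 ≈ 1.6557e+13.


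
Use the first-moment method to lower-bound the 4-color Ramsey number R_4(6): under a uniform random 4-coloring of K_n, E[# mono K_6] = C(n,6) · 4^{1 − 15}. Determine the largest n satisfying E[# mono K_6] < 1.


We need C(n, 6) · 4^{1 − 15} < 1, i.e. C(n, 6) < 4^{15 − 1} = 268435456.
Check values of n near the boundary:
  n = 77: C(77, 6) = 237093780; 237093780 < 268435456? YES
  n = 78: C(78, 6) = 256851595; 256851595 < 268435456? YES
  n = 79: C(79, 6) = 277962685; 277962685 < 268435456? NO
  n = 80: C(80, 6) = 300500200; 300500200 < 268435456? NO
  n = 81: C(81, 6) = 324540216; 324540216 < 268435456? NO
The largest n with C(n, 6) < 268435456 is n = 78 (where E[X] = 256851595/268435456 ≈ 0.956847). Hence R_4(6) > 78, i.e. R_4(6) ≥ 79.

Largest n = 78; hence R_4(6) > 78.


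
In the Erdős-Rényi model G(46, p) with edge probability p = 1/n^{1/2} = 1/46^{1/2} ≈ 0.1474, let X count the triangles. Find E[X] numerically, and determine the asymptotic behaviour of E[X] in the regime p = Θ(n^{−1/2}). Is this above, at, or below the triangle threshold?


Number of potential triangles: C(46, 3) = 15180.
Each occurs with probability p³ ≈ (0.1474)³ ≈ 3.205260e-03.
By linearity: E[X] = C(46, 3)·p³ ≈ 15180 · 3.205260e-03 ≈ 48.6558.
Since α = 1/2 < 1, p = c/n^{1/2} ≫ 1/n is above the triangle threshold p ~ 1/n. Asymptotically E[X] ~ (c³/6)·n^{3(1−α)} = (1³/6)·n^{1.5} → ∞; triangles are abundant w.h.p.

E[X] ≈ 48.6558; in regime p = Θ(1/n^{1/2}) E[X] diverges (above the triangle threshold p ~ 1/n).


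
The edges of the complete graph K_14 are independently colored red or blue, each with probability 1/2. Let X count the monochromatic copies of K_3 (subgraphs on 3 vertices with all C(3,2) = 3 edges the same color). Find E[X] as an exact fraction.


Let X = Σ_S X_S over the C(14, 3) = 364 subsets S of size 3, where X_S = 1 if the K_3 on S is monochromatic.
For a fixed S, the K_3 on S has C(3, 2) = 3 edges. P[all 3 edges red] = (1/2)^3, and likewise for blue, so P[monochromatic] = 2·(1/2)^3 = 2^{1 − 3} = 1/4.
Summing: E[X] = C(14, 3) · 2^{1 − 3} = 364 · 1/4 = 91.
Numerically: E[X] ≈ 91.0000.

E[X] = C(14,3)·2^(1−C(3,2)) = 91 ≈ 91.0000.


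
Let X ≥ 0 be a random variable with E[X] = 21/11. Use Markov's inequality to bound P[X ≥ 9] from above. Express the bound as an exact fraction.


μ = E[X] = 21/11, a = 9.
Markov: P[X ≥ 9] ≤ μ/a = (21/11)/9 = 7/33.
Numerically: ≈ 0.21212.
(Since a = 9 > μ = 1.90909, the bound 7/33 is < 1 and informative.)

P[X ≥ 9] ≤ 7/33 ≈ 0.21212.


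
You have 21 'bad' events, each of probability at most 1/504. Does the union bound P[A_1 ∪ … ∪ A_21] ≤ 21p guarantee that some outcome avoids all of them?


Union bound: P[∪_{i=1}^{21} A_i] ≤ Σ_i P[A_i] ≤ 21·p = 21·(1/504) = 1/24.
Numerically: 1/24 ≈ 0.0417.
Is 1/24 < 1? YES.
Since P[∪ A_i] ≤ 1/24 < 1, the complement has P[∩ A_i^c] ≥ 1 − 1/24 = 23/24 > 0, so some outcome avoids every A_i.

21·p = 1/24 ≈ 0.0417; existence CERTIFIED by the union bound.


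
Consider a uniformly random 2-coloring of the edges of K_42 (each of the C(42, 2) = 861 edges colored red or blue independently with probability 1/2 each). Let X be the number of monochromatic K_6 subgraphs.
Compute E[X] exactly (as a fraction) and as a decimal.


Let X = Σ_S X_S over the C(42, 6) = 5245786 subsets S of size 6, where X_S = 1 if the K_6 on S is monochromatic.
For a fixed S, the K_6 on S has C(6, 2) = 15 edges. P[all 15 edges red] = (1/2)^15, and likewise for blue, so P[monochromatic] = 2·(1/2)^15 = 2^{1 − 15} = 1/16384.
Summing: E[X] = C(42, 6) · 2^{1 − 15} = 5245786 · 1/16384 = 2622893/8192.
Numerically: E[X] ≈ 320.177368.

E[X] = C(42,6)·2^(1−C(6,2)) = 2622893/8192 ≈ 320.177368.


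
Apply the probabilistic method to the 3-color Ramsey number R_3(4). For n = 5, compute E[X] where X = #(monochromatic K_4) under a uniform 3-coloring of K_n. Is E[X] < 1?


E[X] = C(5, 4) · 3^{1 − 6} = 5 · 3^{−5} = 5/243.
As a reduced fraction: E[X] = 5/243 ≈ 0.0205761.
Is E[X] < 1? YES.
Since E[X] < 1, there exists a 3-coloring of K_{5} with no monochromatic K_4; hence R_3(4) > 5.

E[X] = 5/243 ≈ 0.0205761; E[X] < 1, so R_3(4) > 5.


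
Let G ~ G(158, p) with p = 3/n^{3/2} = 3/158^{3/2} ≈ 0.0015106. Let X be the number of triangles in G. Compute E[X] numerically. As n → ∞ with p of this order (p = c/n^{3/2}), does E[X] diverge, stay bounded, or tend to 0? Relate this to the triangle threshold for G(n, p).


Number of potential triangles: C(158, 3) = 644956.
Each occurs with probability p³ ≈ (0.0015106)³ ≈ 3.4467269e-09.
By linearity: E[X] = C(158, 3)·p³ ≈ 644956 · 3.4467269e-09 ≈ 0.00222.
Since α = 3/2 > 1, p = c/n^{3/2} = o(1/n) is below the triangle threshold p ~ 1/n. Asymptotically E[X] ~ (c³/6)·n^{3(1−α)} = (3³/6)·n^{-1.5} → 0, so by Markov's inequality G has no triangles w.h.p.

E[X] ≈ 0.00222; in regime p = Θ(1/n^{3/2}) E[X] tends to 0 (below the triangle threshold p ~ 1/n).


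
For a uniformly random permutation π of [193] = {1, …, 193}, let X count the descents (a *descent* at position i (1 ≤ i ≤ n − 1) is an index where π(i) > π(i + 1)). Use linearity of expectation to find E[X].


Write X = Σ X_I over i = 1, …, 192, with X_I the indicator of one descent.
There are 192 indicators.
For each fixed i, the pair (π(i), π(i+1)) is a uniformly random ordered pair of distinct values from {1, …, 193}; by symmetry P[π(i) > π(i+1)] = 1/2.
By linearity: E[X] = 192 · (1/2) = (193 − 1) · (1/2) = 96 ≈ 96.000000.

E[X] = 96 = 96.000000.


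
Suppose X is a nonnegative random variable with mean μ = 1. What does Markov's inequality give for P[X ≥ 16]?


μ = E[X] = 1, a = 16.
Markov: P[X ≥ 16] ≤ μ/a = (1)/16 = 1/16.
Numerically: ≈ 0.0625.
(Since a = 16 > μ = 1.0000, the bound 1/16 is < 1 and informative.)

P[X ≥ 16] ≤ 1/16 ≈ 0.0625.


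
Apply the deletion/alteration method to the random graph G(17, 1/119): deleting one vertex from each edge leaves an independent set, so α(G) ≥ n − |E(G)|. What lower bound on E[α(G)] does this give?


E[|E(G)|] = C(17, 2)·p = 136 · (1/119) = 8/7.
E[α(G)] ≥ n − E[|E(G)|] = 17 − 8/7 = 111/7.
Numerically: ≈ 15.857.
(This is only a lower bound; the true E[α(G)] may be larger.)

E[α(G)] ≥ 111/7 ≈ 15.857.


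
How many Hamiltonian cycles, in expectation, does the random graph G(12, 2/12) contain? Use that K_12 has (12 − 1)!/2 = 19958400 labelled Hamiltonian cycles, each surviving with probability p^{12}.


K_12 has (12 − 1)!/2 = 19958400 labelled Hamiltonian cycles.
For each such Hamiltonian cycle H, let X_H = 1 if all 12 edges of H are present in G. Then P[X_H = 1] = p^{12} = (1/6)^{12} = 1/2176782336.
By linearity: E[X] = Σ_H E[X_H] = 19958400 · p^{12} = 19958400 · 1/2176782336 = 1925/209952.
Numerically: E[X] ≈ 0.0091688.

E[X] = 19958400 · (1/6)^{12} = 1925/209952 ≈ 0.0091688.


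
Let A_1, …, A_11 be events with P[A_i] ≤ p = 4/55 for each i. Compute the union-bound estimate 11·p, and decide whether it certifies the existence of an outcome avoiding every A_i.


Union bound: P[∪_{i=1}^{11} A_i] ≤ Σ_i P[A_i] ≤ 11·p = 11·(4/55) = 4/5.
Numerically: 4/5 ≈ 0.8000.
Is 4/5 < 1? YES.
Since P[∪ A_i] ≤ 4/5 < 1, the complement has P[∩ A_i^c] ≥ 1 − 4/5 = 1/5 > 0, so some outcome avoids every A_i.

11·p = 4/5 ≈ 0.8000; existence CERTIFIED by the union bound.


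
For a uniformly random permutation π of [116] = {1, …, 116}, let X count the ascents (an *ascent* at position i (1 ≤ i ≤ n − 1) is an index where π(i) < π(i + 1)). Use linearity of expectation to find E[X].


Write X = Σ X_I over i = 1, …, 115, with X_I the indicator of one ascent.
There are 115 indicators.
For each fixed i, the pair (π(i), π(i+1)) is a uniformly random ordered pair of distinct values from {1, …, 116}; by symmetry P[π(i) < π(i+1)] = 1/2.
By linearity: E[X] = 115 · (1/2) = (116 − 1) · (1/2) = 115/2 ≈ 57.500.

E[X] = 115/2 = 57.500.


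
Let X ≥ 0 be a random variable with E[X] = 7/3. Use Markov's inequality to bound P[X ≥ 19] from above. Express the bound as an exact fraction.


μ = E[X] = 7/3, a = 19.
Markov: P[X ≥ 19] ≤ μ/a = (7/3)/19 = 7/57.
Numerically: ≈ 0.122807.
(Since a = 19 > μ = 2.333333, the bound 7/57 is < 1 and informative.)

P[X ≥ 19] ≤ 7/57 ≈ 0.122807.


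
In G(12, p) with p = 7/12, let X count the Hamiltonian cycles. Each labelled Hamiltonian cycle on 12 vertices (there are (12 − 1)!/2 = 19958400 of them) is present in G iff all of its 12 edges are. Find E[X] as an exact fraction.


K_12 has (12 − 1)!/2 = 19958400 labelled Hamiltonian cycles.
For each such Hamiltonian cycle H, let X_H = 1 if all 12 edges of H are present in G. Then P[X_H = 1] = p^{12} = (7/12)^{12} = 13841287201/8916100448256.
By linearity of expectation: E[X] = Σ_H E[X_H] = 19958400 · p^{12} = 19958400 · 13841287201/8916100448256 = 26644477861925/859963392.
Numerically: E[X] ≈ 3.1e+04.

E[X] = 19958400 · (7/12)^{12} = 26644477861925/859963392 ≈ 3.1e+04.


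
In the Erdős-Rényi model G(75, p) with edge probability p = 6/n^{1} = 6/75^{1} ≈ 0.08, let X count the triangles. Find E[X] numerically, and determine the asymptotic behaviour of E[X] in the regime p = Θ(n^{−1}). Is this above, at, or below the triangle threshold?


Number of potential triangles: C(75, 3) = 67525.
Each occurs with probability p³ ≈ (0.08)³ ≈ 5.120000e-04.
By linearity: E[X] = C(75, 3)·p³ ≈ 67525 · 5.120000e-04 ≈ 34.5728.
Here α = 1, so p = 6/n is exactly at the triangle threshold p ~ 1/n. Asymptotically E[X] → c³/6 = 6³/6 = 36 ≈ 36.0000, a bounded constant. In this regime the triangle count is asymptotically Poisson(c³/6).

E[X] ≈ 34.5728; in regime p = Θ(1/n^{1}) E[X] stays bounded (at the triangle threshold p ~ 1/n).


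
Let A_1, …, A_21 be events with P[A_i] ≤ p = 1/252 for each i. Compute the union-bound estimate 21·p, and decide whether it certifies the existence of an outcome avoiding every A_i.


Union bound: P[∪_{i=1}^{21} A_i] ≤ Σ_i P[A_i] ≤ 21·p = 21·(1/252) = 1/12.
Numerically: 1/12 ≈ 0.0833333.
Is 1/12 < 1? YES.
Since P[∪ A_i] ≤ 1/12 < 1, the complement has P[∩ A_i^c] ≥ 1 − 1/12 = 11/12 > 0, so some outcome avoids every A_i.

21·p = 1/12 ≈ 0.0833333; existence CERTIFIED by the union bound.


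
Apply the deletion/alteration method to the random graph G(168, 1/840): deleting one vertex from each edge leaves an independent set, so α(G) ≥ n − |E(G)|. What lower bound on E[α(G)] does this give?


E[|E(G)|] = C(168, 2)·p = 14028 · (1/840) = 167/10.
E[α(G)] ≥ n − E[|E(G)|] = 168 − 167/10 = 1513/10.
Numerically: ≈ 151.300000.
(This is only a lower bound; the true E[α(G)] may be larger.)

E[α(G)] ≥ 1513/10 ≈ 151.300000.


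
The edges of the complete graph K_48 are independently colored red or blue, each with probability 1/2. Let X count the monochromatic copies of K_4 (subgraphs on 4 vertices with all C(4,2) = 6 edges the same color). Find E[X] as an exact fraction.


Let X = Σ_S X_S over the C(48, 4) = 194580 subsets S of size 4, where X_S = 1 if the K_4 on S is monochromatic.
For a fixed S, the K_4 on S has C(4, 2) = 6 edges. P[all 6 edges red] = (1/2)^6, and likewise for blue, so P[monochromatic] = 2·(1/2)^6 = 2^{1 − 6} = 1/32.
By linearity of expectation: E[X] = C(48, 4) · 2^{1 − 6} = 194580 · 1/32 = 48645/8.
Numerically: E[X] ≈ 6080.625.

E[X] = C(48,4)·2^(1−C(4,2)) = 48645/8 ≈ 6080.625.


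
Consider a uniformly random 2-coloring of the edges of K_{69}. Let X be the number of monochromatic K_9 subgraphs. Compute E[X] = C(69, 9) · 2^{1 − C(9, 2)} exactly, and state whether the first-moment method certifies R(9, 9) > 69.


E[X] = C(69, 9) · 2^{1 − 36} = 56672074888 · 2^{−35} = 56672074888/34359738368.
As a reduced fraction: E[X] = 7084009361/4294967296 ≈ 1.649374.
Is E[X] < 1? NO.
Since E[X] ≥ 1, the first-moment bound is inconclusive at n = 69; it does NOT by itself certify R(9, 9) > 69.

E[X] = 7084009361/4294967296 ≈ 1.649374; E[X] ≥ 1; first-moment method inconclusive here.


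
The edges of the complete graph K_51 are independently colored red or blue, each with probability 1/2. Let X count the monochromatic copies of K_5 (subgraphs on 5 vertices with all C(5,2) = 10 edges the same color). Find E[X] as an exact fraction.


Let X = Σ_S X_S over the C(51, 5) = 2349060 subsets S of size 5, where X_S = 1 if the K_5 on S is monochromatic.
For a fixed S, the K_5 on S has C(5, 2) = 10 edges. P[all 10 edges red] = (1/2)^10, and likewise for blue, so P[monochromatic] = 2·(1/2)^10 = 2^{1 − 10} = 1/512.
By linearity of expectation: E[X] = C(51, 5) · 2^{1 − 10} = 2349060 · 1/512 = 587265/128.
Numerically: E[X] ≈ 4588.0078.

E[X] = C(51,5)·2^(1−C(5,2)) = 587265/128 ≈ 4588.0078.


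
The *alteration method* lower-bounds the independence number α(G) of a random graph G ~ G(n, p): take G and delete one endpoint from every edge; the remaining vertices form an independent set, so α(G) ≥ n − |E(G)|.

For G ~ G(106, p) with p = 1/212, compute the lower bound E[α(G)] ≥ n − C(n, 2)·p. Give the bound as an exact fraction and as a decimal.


E[|E(G)|] = C(106, 2)·p = 5565 · (1/212) = 105/4.
E[α(G)] ≥ n − E[|E(G)|] = 106 − 105/4 = 319/4.
Numerically: ≈ 79.750.
(This is only a lower bound; the true E[α(G)] may be larger.)

E[α(G)] ≥ 319/4 ≈ 79.750.


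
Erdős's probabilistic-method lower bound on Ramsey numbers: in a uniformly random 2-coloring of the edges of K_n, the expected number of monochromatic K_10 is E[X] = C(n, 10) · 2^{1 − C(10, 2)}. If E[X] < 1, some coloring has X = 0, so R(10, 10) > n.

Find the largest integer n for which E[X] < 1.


We need C(n, 10) · 2^{1 − 45} < 1, i.e. C(n, 10) < 2^{45 − 1} = 17592186044416.
Check values of n near the boundary:
  n = 94: C(94, 10) = 9041256841903; 9041256841903 < 17592186044416? YES
  n = 95: C(95, 10) = 10104934117421; 10104934117421 < 17592186044416? YES
  n = 96: C(96, 10) = 11279926456656; 11279926456656 < 17592186044416? YES
  n = 97: C(97, 10) = 12576469727536; 12576469727536 < 17592186044416? YES
  n = 98: C(98, 10) = 14005614014756; 14005614014756 < 17592186044416? YES
  n = 99: C(99, 10) = 15579278510796; 15579278510796 < 17592186044416? YES
  n = 100: C(100, 10) = 17310309456440; 17310309456440 < 17592186044416? YES
  n = 101: C(101, 10) = 19212541264840; 19212541264840 < 17592186044416? NO
The largest n with C(n, 10) < 17592186044416 is n = 100 (where E[X] = 2163788682055/2199023255552 ≈ 0.9840). Hence R(10, 10) > 100, i.e. R(10, 10) ≥ 101.

Largest n = 100; hence R(10, 10) > 100.


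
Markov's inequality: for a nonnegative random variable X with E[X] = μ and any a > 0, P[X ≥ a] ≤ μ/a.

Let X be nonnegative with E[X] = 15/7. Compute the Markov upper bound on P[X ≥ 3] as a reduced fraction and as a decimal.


μ = E[X] = 15/7, a = 3.
Markov: P[X ≥ 3] ≤ μ/a = (15/7)/3 = 5/7.
Numerically: ≈ 0.7143.
(Since a = 3 > μ = 2.1429, the bound 5/7 is < 1 and informative.)

P[X ≥ 3] ≤ 5/7 ≈ 0.7143.


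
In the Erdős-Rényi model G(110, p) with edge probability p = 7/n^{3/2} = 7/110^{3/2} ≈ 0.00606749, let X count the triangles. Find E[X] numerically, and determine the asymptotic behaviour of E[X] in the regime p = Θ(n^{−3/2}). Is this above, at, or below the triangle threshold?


Number of potential triangles: C(110, 3) = 215820.
Each occurs with probability p³ ≈ (0.00606749)³ ≈ 2.23371128e-07.
By linearity: E[X] = C(110, 3)·p³ ≈ 215820 · 2.23371128e-07 ≈ 0.048208.
Since α = 3/2 > 1, p = c/n^{3/2} = o(1/n) is below the triangle threshold p ~ 1/n. Asymptotically E[X] ~ (c³/6)·n^{3(1−α)} = (7³/6)·n^{-1.5} → 0, so by Markov's inequality G has no triangles w.h.p.

E[X] ≈ 0.048208; in regime p = Θ(1/n^{3/2}) E[X] tends to 0 (below the triangle threshold p ~ 1/n).


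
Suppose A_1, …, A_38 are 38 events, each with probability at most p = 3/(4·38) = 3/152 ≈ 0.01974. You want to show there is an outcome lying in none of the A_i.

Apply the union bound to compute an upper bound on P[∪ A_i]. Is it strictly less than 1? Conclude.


Union bound: P[∪_{i=1}^{38} A_i] ≤ Σ_i P[A_i] ≤ 38·p = 38·(3/152) = 3/4.
Numerically: 3/4 ≈ 0.75000.
Is 3/4 < 1? YES.
Since P[∪ A_i] ≤ 3/4 < 1, the complement has P[∩ A_i^c] ≥ 1 − 3/4 = 1/4 > 0, so some outcome avoids every A_i.

38·p = 3/4 ≈ 0.75000; existence CERTIFIED by the union bound.


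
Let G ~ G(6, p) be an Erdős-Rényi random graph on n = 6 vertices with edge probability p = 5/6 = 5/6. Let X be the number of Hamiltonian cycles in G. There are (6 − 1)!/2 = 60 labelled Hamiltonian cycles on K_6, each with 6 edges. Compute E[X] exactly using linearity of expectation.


K_6 has (6 − 1)!/2 = 60 labelled Hamiltonian cycles.
For each such Hamiltonian cycle H, let X_H = 1 if all 6 edges of H are present in G. Then P[X_H = 1] = p^{6} = (5/6)^{6} = 15625/46656.
By linearity of expectation: E[X] = Σ_H E[X_H] = 60 · p^{6} = 60 · 15625/46656 = 78125/3888.
Numerically: E[X] ≈ 20.094.

E[X] = 60 · (5/6)^{6} = 78125/3888 ≈ 20.094.


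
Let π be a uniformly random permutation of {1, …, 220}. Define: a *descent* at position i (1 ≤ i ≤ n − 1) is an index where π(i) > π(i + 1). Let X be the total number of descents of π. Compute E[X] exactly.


Write X = Σ X_I over i = 1, …, 219, with X_I the indicator of one descent.
There are 219 indicators.
For each fixed i, the pair (π(i), π(i+1)) is a uniformly random ordered pair of distinct values from {1, …, 220}; by symmetry P[π(i) > π(i+1)] = 1/2.
By linearity: E[X] = 219 · (1/2) = (220 − 1) · (1/2) = 219/2 ≈ 109.5000.

E[X] = 219/2 = 109.5000.


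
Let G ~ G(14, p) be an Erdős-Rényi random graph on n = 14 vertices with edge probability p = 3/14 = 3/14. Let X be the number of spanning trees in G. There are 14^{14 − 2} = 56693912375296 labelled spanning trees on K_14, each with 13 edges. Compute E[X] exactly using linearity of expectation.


K_14 has 14^{14 − 2} = 56693912375296 labelled spanning trees.
For each such spanning tree H, let X_H = 1 if all 13 edges of H are present in G. Then P[X_H = 1] = p^{13} = (3/14)^{13} = 1594323/793714773254144.
By linearity: E[X] = Σ_H E[X_H] = 56693912375296 · p^{13} = 56693912375296 · 1594323/793714773254144 = 1594323/14.
Numerically: E[X] ≈ 113880.

E[X] = 56693912375296 · (3/14)^{13} = 1594323/14 ≈ 113880.


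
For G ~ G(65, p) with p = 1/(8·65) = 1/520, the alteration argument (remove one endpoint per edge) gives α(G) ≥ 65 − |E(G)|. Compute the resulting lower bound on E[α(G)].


E[|E(G)|] = C(65, 2)·p = 2080 · (1/520) = 4.
E[α(G)] ≥ n − E[|E(G)|] = 65 − 4 = 61.
Numerically: ≈ 61.0000.
(This is only a lower bound; the true E[α(G)] may be larger.)

E[α(G)] ≥ 61 ≈ 61.0000.


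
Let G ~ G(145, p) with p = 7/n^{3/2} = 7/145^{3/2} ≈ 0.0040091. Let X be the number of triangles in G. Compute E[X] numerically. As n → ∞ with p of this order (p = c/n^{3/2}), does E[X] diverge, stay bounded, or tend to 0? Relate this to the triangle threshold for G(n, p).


Number of potential triangles: C(145, 3) = 497640.
Each occurs with probability p³ ≈ (0.0040091)³ ≈ 6.4437415e-08.
By linearity: E[X] = C(145, 3)·p³ ≈ 497640 · 6.4437415e-08 ≈ 0.03207.
Since α = 3/2 > 1, p = c/n^{3/2} = o(1/n) is below the triangle threshold p ~ 1/n. Asymptotically E[X] ~ (c³/6)·n^{3(1−α)} = (7³/6)·n^{-1.5} → 0, so by Markov's inequality G has no triangles w.h.p.

E[X] ≈ 0.03207; in regime p = Θ(1/n^{3/2}) E[X] tends to 0 (below the triangle threshold p ~ 1/n).


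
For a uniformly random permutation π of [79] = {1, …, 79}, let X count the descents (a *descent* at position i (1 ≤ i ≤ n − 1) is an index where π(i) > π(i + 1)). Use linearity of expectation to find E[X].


Write X = Σ X_I over i = 1, …, 78, with X_I the indicator of one descent.
There are 78 indicators.
For each fixed i, the pair (π(i), π(i+1)) is a uniformly random ordered pair of distinct values from {1, …, 79}; by symmetry P[π(i) > π(i+1)] = 1/2.
By linearity: E[X] = 78 · (1/2) = (79 − 1) · (1/2) = 39 ≈ 39.000.

E[X] = 39 = 39.000.


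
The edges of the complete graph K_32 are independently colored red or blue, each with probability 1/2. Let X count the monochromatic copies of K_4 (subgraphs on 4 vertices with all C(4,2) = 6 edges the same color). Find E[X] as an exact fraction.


Let X = Σ_S X_S over the C(32, 4) = 35960 subsets S of size 4, where X_S = 1 if the K_4 on S is monochromatic.
For a fixed S, the K_4 on S has C(4, 2) = 6 edges. P[all 6 edges red] = (1/2)^6, and likewise for blue, so P[monochromatic] = 2·(1/2)^6 = 2^{1 − 6} = 1/32.
By linearity of expectation: E[X] = C(32, 4) · 2^{1 − 6} = 35960 · 1/32 = 4495/4.
Numerically: E[X] ≈ 1123.750000.

E[X] = C(32,4)·2^(1−C(4,2)) = 4495/4 ≈ 1123.750000.


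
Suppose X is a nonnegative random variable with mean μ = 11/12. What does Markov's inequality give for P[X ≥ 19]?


μ = E[X] = 11/12, a = 19.
Markov: P[X ≥ 19] ≤ μ/a = (11/12)/19 = 11/228.
Numerically: ≈ 0.0482.
(Since a = 19 > μ = 0.9167, the bound 11/228 is < 1 and informative.)

P[X ≥ 19] ≤ 11/228 ≈ 0.0482.


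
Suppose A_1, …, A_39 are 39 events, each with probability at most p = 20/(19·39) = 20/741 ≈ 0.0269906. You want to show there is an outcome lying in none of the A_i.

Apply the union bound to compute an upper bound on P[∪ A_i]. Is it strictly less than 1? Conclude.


Union bound: P[∪_{i=1}^{39} A_i] ≤ Σ_i P[A_i] ≤ 39·p = 39·(20/741) = 20/19.
Numerically: 20/19 ≈ 1.0526316.
Is 20/19 < 1? NO.
Since the bound 20/19 is ≥ 1, the union bound is uninformative here; it does NOT by itself certify existence.

39·p = 20/19 ≈ 1.0526316; existence NOT certified by the union bound.


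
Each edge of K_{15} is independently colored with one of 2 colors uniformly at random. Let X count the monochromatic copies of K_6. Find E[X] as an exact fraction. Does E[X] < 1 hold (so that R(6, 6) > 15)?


E[X] = C(15, 6) · 2^{1 − 15} = 5005 · 2^{−14} = 5005/16384.
As a reduced fraction: E[X] = 5005/16384 ≈ 0.3055.
Is E[X] < 1? YES.
Since E[X] < 1, there exists a 2-coloring of K_{15} with no monochromatic K_6; hence R(6, 6) > 15.

E[X] = 5005/16384 ≈ 0.3055; E[X] < 1, so R(6, 6) > 15.


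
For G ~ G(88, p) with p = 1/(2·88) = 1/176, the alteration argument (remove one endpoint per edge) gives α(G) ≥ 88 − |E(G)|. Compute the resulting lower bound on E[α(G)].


E[|E(G)|] = C(88, 2)·p = 3828 · (1/176) = 87/4.
E[α(G)] ≥ n − E[|E(G)|] = 88 − 87/4 = 265/4.
Numerically: ≈ 66.250.
(This is only a lower bound; the true E[α(G)] may be larger.)

E[α(G)] ≥ 265/4 ≈ 66.250.


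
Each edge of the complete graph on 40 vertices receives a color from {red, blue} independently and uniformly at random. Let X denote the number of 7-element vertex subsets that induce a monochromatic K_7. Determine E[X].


Let X = Σ_S X_S over the C(40, 7) = 18643560 subsets S of size 7, where X_S = 1 if the K_7 on S is monochromatic.
For a fixed S, the K_7 on S has C(7, 2) = 21 edges. P[all 21 edges red] = (1/2)^21, and likewise for blue, so P[monochromatic] = 2·(1/2)^21 = 2^{1 − 21} = 1/1048576.
By linearity of expectation: E[X] = C(40, 7) · 2^{1 − 21} = 18643560 · 1/1048576 = 2330445/131072.
Numerically: E[X] ≈ 17.779884.

E[X] = C(40,7)·2^(1−C(7,2)) = 2330445/131072 ≈ 17.779884.


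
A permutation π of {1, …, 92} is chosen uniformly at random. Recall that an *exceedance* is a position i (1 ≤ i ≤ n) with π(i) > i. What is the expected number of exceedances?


Write X = Σ_{i=1}^{92} X_i, where X_i = 1_{π(i) > i}.
For each fixed i, π(i) is uniform over {1, …, 92} (marginal of a uniform permutation), so P[π(i) > i] = (n − i)/n. Summing: Σ_{i=1}^{92} (n − i)/n = (0 + 1 + … + 91)/92 = 92(92 − 1)/(2·92) = (92 − 1)/2.
Hence E[X] = Σ_{i=1}^{92} (92 − i)/92 = 91/2 ≈ 45.50000.

E[X] = 91/2 = 45.50000.


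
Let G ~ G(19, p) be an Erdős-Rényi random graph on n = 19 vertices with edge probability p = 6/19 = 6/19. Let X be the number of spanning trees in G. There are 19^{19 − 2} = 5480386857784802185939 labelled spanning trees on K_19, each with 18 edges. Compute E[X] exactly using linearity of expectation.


K_19 has 19^{19 − 2} = 5480386857784802185939 labelled spanning trees.
For each such spanning tree H, let X_H = 1 if all 18 edges of H are present in G. Then P[X_H = 1] = p^{18} = (6/19)^{18} = 101559956668416/104127350297911241532841.
By linearity: E[X] = Σ_H E[X_H] = 5480386857784802185939 · p^{18} = 5480386857784802185939 · 101559956668416/104127350297911241532841 = 101559956668416/19.
Numerically: E[X] ≈ 5.34526e+12.

E[X] = 5480386857784802185939 · (6/19)^{18} = 101559956668416/19 ≈ 5.34526e+12.


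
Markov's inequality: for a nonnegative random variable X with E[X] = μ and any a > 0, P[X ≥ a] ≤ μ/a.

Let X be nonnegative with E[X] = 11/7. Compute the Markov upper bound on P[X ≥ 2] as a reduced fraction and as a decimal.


μ = E[X] = 11/7, a = 2.
Markov: P[X ≥ 2] ≤ μ/a = (11/7)/2 = 11/14.
Numerically: ≈ 0.7857.
(Since a = 2 > μ = 1.5714, the bound 11/14 is < 1 and informative.)

P[X ≥ 2] ≤ 11/14 ≈ 0.7857.


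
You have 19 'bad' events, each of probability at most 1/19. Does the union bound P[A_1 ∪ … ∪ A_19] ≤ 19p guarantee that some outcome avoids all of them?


Union bound: P[∪_{i=1}^{19} A_i] ≤ Σ_i P[A_i] ≤ 19·p = 19·(1/19) = 1.
Numerically: 1 ≈ 1.000.
Is 1 < 1? NO.
Since the bound 1 is ≥ 1, the union bound is uninformative here; it does NOT by itself certify existence.

19·p = 1 ≈ 1.000; existence NOT certified by the union bound.


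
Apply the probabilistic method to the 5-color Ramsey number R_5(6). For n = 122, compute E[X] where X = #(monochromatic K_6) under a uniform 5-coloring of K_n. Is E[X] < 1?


E[X] = C(122, 6) · 5^{1 − 15} = 4042116078 · 5^{−14} = 4042116078/6103515625.
As a reduced fraction: E[X] = 4042116078/6103515625 ≈ 0.6622603.
Is E[X] < 1? YES.
Since E[X] < 1, there exists a 5-coloring of K_{122} with no monochromatic K_6; hence R_5(6) > 122.

E[X] = 4042116078/6103515625 ≈ 0.6622603; E[X] < 1, so R_5(6) > 122.


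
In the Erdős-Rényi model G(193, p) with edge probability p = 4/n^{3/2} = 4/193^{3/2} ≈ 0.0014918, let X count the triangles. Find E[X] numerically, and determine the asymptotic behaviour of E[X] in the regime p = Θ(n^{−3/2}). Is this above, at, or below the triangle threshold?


Number of potential triangles: C(193, 3) = 1179616.
Each occurs with probability p³ ≈ (0.0014918)³ ≈ 3.3202599e-09.
By linearity: E[X] = C(193, 3)·p³ ≈ 1179616 · 3.3202599e-09 ≈ 0.00392.
Since α = 3/2 > 1, p = c/n^{3/2} = o(1/n) is below the triangle threshold p ~ 1/n. Asymptotically E[X] ~ (c³/6)·n^{3(1−α)} = (4³/6)·n^{-1.5} → 0, so by Markov's inequality G has no triangles w.h.p.

E[X] ≈ 0.00392; in regime p = Θ(1/n^{3/2}) E[X] tends to 0 (below the triangle threshold p ~ 1/n).


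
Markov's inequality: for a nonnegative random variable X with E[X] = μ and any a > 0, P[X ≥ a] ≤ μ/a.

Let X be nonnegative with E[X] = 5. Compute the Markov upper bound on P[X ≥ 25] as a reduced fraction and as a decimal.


μ = E[X] = 5, a = 25.
Markov: P[X ≥ 25] ≤ μ/a = (5)/25 = 1/5.
Numerically: ≈ 0.200000.
(Since a = 25 > μ = 5.000000, the bound 1/5 is < 1 and informative.)

P[X ≥ 25] ≤ 1/5 ≈ 0.200000.


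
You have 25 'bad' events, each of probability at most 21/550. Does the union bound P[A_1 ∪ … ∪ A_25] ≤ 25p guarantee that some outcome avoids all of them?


Union bound: P[∪_{i=1}^{25} A_i] ≤ Σ_i P[A_i] ≤ 25·p = 25·(21/550) = 21/22.
Numerically: 21/22 ≈ 0.954545.
Is 21/22 < 1? YES.
Since P[∪ A_i] ≤ 21/22 < 1, the complement has P[∩ A_i^c] ≥ 1 − 21/22 = 1/22 > 0, so some outcome avoids every A_i.

25·p = 21/22 ≈ 0.954545; existence CERTIFIED by the union bound.


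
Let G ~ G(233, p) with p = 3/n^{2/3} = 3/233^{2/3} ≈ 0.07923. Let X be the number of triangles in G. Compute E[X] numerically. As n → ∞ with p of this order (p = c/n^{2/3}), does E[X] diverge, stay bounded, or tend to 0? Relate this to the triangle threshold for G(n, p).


Number of potential triangles: C(233, 3) = 2081156.
Each occurs with probability p³ ≈ (0.07923)³ ≈ 4.973383e-04.
By linearity: E[X] = C(233, 3)·p³ ≈ 2081156 · 4.973383e-04 ≈ 1035.0386.
Since α = 2/3 < 1, p = c/n^{2/3} ≫ 1/n is above the triangle threshold p ~ 1/n. Asymptotically E[X] ~ (c³/6)·n^{3(1−α)} = (3³/6)·n^{1} → ∞; triangles are abundant w.h.p.

E[X] ≈ 1035.0386; in regime p = Θ(1/n^{2/3}) E[X] diverges (above the triangle threshold p ~ 1/n).


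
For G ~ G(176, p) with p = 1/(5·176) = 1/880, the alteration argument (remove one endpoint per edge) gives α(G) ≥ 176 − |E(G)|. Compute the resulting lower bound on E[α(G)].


E[|E(G)|] = C(176, 2)·p = 15400 · (1/880) = 35/2.
E[α(G)] ≥ n − E[|E(G)|] = 176 − 35/2 = 317/2.
Numerically: ≈ 158.500.
(This is only a lower bound; the true E[α(G)] may be larger.)

E[α(G)] ≥ 317/2 ≈ 158.500.


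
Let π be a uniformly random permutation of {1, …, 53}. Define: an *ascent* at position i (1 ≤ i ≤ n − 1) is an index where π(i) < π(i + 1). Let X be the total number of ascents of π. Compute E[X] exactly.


Write X = Σ X_I over i = 1, …, 52, with X_I the indicator of one ascent.
There are 52 indicators.
For each fixed i, the pair (π(i), π(i+1)) is a uniformly random ordered pair of distinct values from {1, …, 53}; by symmetry P[π(i) < π(i+1)] = 1/2.
By linearity: E[X] = 52 · (1/2) = (53 − 1) · (1/2) = 26 ≈ 26.000.

E[X] = 26 = 26.000.


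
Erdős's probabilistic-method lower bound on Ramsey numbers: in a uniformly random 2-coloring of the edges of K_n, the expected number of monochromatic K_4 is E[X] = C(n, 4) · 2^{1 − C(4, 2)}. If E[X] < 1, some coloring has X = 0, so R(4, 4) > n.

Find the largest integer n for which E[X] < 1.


We need C(n, 4) · 2^{1 − 6} < 1, i.e. C(n, 4) < 2^{6 − 1} = 32.
Check values of n near the boundary:
  n = 4: C(4, 4) = 1; 1 < 32? YES
  n = 5: C(5, 4) = 5; 5 < 32? YES
  n = 6: C(6, 4) = 15; 15 < 32? YES
  n = 7: C(7, 4) = 35; 35 < 32? NO
  n = 8: C(8, 4) = 70; 70 < 32? NO
  n = 9: C(9, 4) = 126; 126 < 32? NO
The largest n with C(n, 4) < 32 is n = 6 (where E[X] = 15/32 ≈ 0.4688). Hence R(4, 4) > 6, i.e. R(4, 4) ≥ 7.

Largest n = 6; hence R(4, 4) > 6.


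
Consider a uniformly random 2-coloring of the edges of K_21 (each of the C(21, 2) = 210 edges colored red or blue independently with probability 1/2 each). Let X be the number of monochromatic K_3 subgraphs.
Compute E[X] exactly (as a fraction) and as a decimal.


Let X = Σ_S X_S over the C(21, 3) = 1330 subsets S of size 3, where X_S = 1 if the K_3 on S is monochromatic.
For a fixed S, the K_3 on S has C(3, 2) = 3 edges. P[all 3 edges red] = (1/2)^3, and likewise for blue, so P[monochromatic] = 2·(1/2)^3 = 2^{1 − 3} = 1/4.
Summing: E[X] = C(21, 3) · 2^{1 − 3} = 1330 · 1/4 = 665/2.
Numerically: E[X] ≈ 332.5000.

E[X] = C(21,3)·2^(1−C(3,2)) = 665/2 ≈ 332.5000.
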